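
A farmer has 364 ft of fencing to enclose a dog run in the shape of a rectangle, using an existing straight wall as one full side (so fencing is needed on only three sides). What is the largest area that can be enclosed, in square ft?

Let the sides perpendicular to the wall have length x and the parallel side y, so 2x + y = 364 and the area is A = xy = x(364 − 2x).
A'(x) = 364 − 4x = 0 gives x = 91, and A''(x) = −4 < 0 confirms a maximum.
Then y = 364 − 2·91 = 182 and A = 16562.

16562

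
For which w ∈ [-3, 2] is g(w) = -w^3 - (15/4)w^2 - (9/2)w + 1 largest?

-3

Differentiating, g'(w) = -3w^2 - (15/2)w - 9/2; which vanishes at w = -3/2 and w = -1.
Evaluating at the critical points and endpoints: g(-3) = 31/4; g(-3/2) = 43/16; g(-1) = 11/4; g(2) = -31.
Hence the absolute maximum is 31/4 at w = -3.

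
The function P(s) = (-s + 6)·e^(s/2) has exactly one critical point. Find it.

By the product rule, P'(s) = (-(1/2)s + 2)·e^(s/2). Since e^(s/2) > 0, the only critical point is s = 4.
P''(4) has the same sign as -1/2 < 0, so this is a local maximum.
P(4) = (2)·e^(2) ≈ 14.7781.

4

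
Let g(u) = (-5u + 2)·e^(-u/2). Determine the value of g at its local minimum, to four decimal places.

-3.0119

By the product rule, g'(u) = ((5/2)u - 6)·e^(-u/2). Since e^(-u/2) > 0, the only critical point is u = 12/5.
g''(12/5) has the same sign as 5/2 > 0, so this is a local minimum.
g(12/5) = (-10)·e^(-6/5) ≈ -3.0119.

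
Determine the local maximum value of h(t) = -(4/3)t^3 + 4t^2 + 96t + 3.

Critical points: h'(t) = -4t^2 + 8t + 96 vanishes at t = -4, 6.
h''(t) = -8t + 8. h''(-4) = 40 > 0 ⇒ local minimum; h''(6) = -40 < 0 ⇒ local maximum.
So the local maximum value is h(6) = 435.

435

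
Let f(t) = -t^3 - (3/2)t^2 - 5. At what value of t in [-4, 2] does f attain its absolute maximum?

-4

f'(t) = -3t^2 - 3t, which vanishes at t = -1 and t = 0.
Compare values at every candidate in [-4, 2]: f(-4) = 35,  f(-1) = -11/2,  f(0) = -5,  f(2) = -19.
Hence the absolute maximum is 35 at t = -4.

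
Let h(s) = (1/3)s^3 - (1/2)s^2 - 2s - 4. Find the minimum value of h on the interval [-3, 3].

Differentiating, h'(s) = s^2 - s - 2; which vanishes at s = -1 and s = 2.
Candidates: h(-3) = -23/2, h(-1) = -17/6, h(2) = -22/3, h(3) = -11/2.
The minimum over the interval is -23/2, attained at s = -3.

-23/2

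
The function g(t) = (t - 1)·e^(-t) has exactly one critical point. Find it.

2

Differentiating with the product rule gives g'(t) = (-t + 2)·e^(-t). Since e^(-t) > 0, the only critical point is t = 2.
g''(2) has the same sign as -1 < 0, so this is a local maximum.
g(2) = (1)·e^(-2) ≈ 0.1353.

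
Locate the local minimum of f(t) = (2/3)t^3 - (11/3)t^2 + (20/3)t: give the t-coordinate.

2

Critical points: f'(t) = 2t^2 - (22/3)t + 20/3 vanishes at t = 5/3, 2.
f''(t) = 4t - 22/3. f''(5/3) = -2/3 < 0 ⇒ local maximum; f''(2) = 2/3 > 0 ⇒ local minimum.
Thus f has its local minimum at t = 2, with value 4.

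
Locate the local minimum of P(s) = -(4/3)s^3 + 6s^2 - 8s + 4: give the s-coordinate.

P'(s) = -4s^2 + 12s - 8 = 0 at s = 1, 2.
Since P''(s) = -8s + 12, we get P''(1) = 4 > 0 ⇒ local minimum; P''(2) = -4 < 0 ⇒ local maximum.
The local minimum is P(1) = 2/3.

1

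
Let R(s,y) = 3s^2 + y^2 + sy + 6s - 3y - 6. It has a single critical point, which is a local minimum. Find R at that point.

∂R/∂s = 6s + y + 6 = 0 and ∂R/∂y = s + 2y - 3 = 0, so (s, y) = (-15/11, 24/11).
The Hessian has R_{ss} = 6, R_{yy} = 2, R_{sy} = 1, giving D = 11 > 0 with R_{ss} > 0, so the point is a local minimum.
R(-15/11, 24/11) = -147/11.

-147/11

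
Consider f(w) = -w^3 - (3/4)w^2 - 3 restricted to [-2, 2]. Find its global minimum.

f'(w) = -3w^2 - (3/2)w, which vanishes at w = -1/2 and w = 0.
Compare values at every candidate in [-2, 2]: f(-2) = 2; f(-1/2) = -49/16; f(0) = -3; f(2) = -14.
So the minimum is f(2) = -14.

-14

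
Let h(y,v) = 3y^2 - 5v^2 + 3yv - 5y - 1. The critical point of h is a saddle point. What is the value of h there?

∂h/∂y = 6y + 3v - 5 = 0 and ∂h/∂v = 3y - 10v = 0, so (y, v) = (50/69, 5/23).
The Hessian has h_{yy} = 6, h_{vv} = -10, h_{yv} = 3, giving D = -69 < 0, so the point is a saddle point.
h(50/69, 5/23) = -194/69.

-194/69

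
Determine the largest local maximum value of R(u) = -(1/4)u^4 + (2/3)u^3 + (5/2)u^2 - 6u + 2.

R'(u) = -u^3 + 2u^2 + 5u - 6. Setting R'(u) = 0 gives u ∈ {-2, 1, 3}.
Second-derivative test with R''(u) = -3u^2 + 4u + 5: R''(-2) = -15 < 0 ⇒ local maximum; R''(1) = 6 > 0 ⇒ local minimum; R''(3) = -10 < 0 ⇒ local maximum.
Thus R has its largest local maximum at u = -2, with value 44/3.

44/3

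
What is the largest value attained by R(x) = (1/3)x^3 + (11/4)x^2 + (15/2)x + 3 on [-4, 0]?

The derivative is x^2 + (11/2)x + 15/2, which vanishes at x = -3 and x = -5/2.
Evaluating at the critical points and endpoints: R(-4) = -13/3; R(-3) = -15/4; R(-5/2) = -181/48; R(0) = 3.
Hence the absolute maximum is 3 at x = 0.

3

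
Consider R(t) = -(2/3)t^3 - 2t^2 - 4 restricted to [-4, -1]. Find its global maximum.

20/3

Differentiating, R'(t) = -2t^2 - 4t; whose only zero in [-4, -1] is t = -2.
Compare values at every candidate in [-4, -1]: R(-4) = 20/3; R(-2) = -20/3; R(-1) = -16/3.
So the maximum is R(-4) = 20/3.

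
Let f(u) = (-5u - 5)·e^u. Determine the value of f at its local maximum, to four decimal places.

0.6767

Differentiating with the product rule gives f'(u) = (-5u - 10)·e^u. Since e^u > 0, the only critical point is u = -2.
f''(-2) has the same sign as -5 < 0, so this is a local maximum.
f(-2) = (5)·e^(-2) ≈ 0.6767.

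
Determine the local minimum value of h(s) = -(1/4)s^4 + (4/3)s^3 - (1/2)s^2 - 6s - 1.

h'(s) = -s^3 + 4s^2 - s - 6. Setting h'(s) = 0 gives s ∈ {-1, 2, 3}.
Second-derivative test with h''(s) = -3s^2 + 8s - 1: h''(-1) = -12 < 0 ⇒ local maximum; h''(2) = 3 > 0 ⇒ local minimum; h''(3) = -4 < 0 ⇒ local maximum.
The local minimum is h(2) = -25/3.

-25/3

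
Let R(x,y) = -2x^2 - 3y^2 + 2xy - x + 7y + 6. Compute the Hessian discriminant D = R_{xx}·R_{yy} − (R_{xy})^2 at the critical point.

∂R/∂x = -4x + 2y - 1 = 0 and ∂R/∂y = 2x - 6y + 7 = 0, so (x, y) = (2/5, 13/10).
The Hessian has R_{xx} = -4, R_{yy} = -6, R_{xy} = 2, giving D = 20 > 0 with R_{xx} < 0, so the point is a local maximum.
D = (-4)·(-6) − (2)^2 = 20.

20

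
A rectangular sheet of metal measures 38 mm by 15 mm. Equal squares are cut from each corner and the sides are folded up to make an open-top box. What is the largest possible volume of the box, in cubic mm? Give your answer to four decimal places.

With cut size x, the volume is V(x) = x(38 − 2x)(15 − 2x) for 0 < x < 7.5.
V'(x) = 12x^2 − 212x + 570. Setting V'(x) = 0 gives x ≈ 3.3081 (the root in (0, 7.5)).
V''(x) = 24x − 212 is negative there, so this is the maximum; V ≈ 870.4124.

870.4124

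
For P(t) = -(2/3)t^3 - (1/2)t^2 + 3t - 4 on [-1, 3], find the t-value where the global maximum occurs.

Differentiating, P'(t) = -2t^2 - t + 3; whose only zero in [-1, 3] is t = 1.
Candidates: P(-1) = -41/6; P(1) = -13/6; P(3) = -35/2.
So the maximum is P(1) = -13/6.

1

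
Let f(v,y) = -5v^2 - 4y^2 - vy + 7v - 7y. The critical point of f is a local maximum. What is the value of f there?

490/79

∂f/∂v = -10v - y + 7 = 0 and ∂f/∂y = -v - 8y - 7 = 0, so (v, y) = (63/79, -77/79).
The Hessian has f_{vv} = -10, f_{yy} = -8, f_{vy} = -1, giving D = 79 > 0 with f_{vv} < 0, so the point is a local maximum.
f(63/79, -77/79) = 490/79.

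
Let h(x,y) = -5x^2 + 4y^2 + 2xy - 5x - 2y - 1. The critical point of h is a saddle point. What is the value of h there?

∂h/∂x = -10x + 2y - 5 = 0 and ∂h/∂y = 2x + 8y - 2 = 0, so (x, y) = (-3/7, 5/14).
The Hessian has h_{xx} = -10, h_{yy} = 8, h_{xy} = 2, giving D = -84 < 0, so the point is a saddle point.
h(-3/7, 5/14) = -2/7.

-2/7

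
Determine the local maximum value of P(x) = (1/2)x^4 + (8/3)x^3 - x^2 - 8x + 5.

59/6

P'(x) = 2x^3 + 8x^2 - 2x - 8. Setting P'(x) = 0 gives x ∈ {-4, -1, 1}.
P''(x) = 6x^2 + 16x - 2. P''(-4) = 30 > 0 ⇒ local minimum; P''(-1) = -12 < 0 ⇒ local maximum; P''(1) = 20 > 0 ⇒ local minimum.
So the local maximum value is P(-1) = 59/6.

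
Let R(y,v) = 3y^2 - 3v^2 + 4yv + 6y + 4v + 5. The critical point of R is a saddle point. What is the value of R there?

2

∂R/∂y = 6y + 4v + 6 = 0 and ∂R/∂v = 4y - 6v + 4 = 0, so (y, v) = (-1, 0).
The Hessian has R_{yy} = 6, R_{vv} = -6, R_{yv} = 4, giving D = -52 < 0, so the point is a saddle point.
R(-1, 0) = 2.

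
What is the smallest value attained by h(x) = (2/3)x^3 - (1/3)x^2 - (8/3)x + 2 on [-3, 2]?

The derivative is 2x^2 - (2/3)x - 8/3, which vanishes at x = -1 and x = 4/3.
Candidates: h(-3) = -11; h(-1) = 11/3; h(4/3) = -46/81; h(2) = 2/3.
The minimum over the interval is -11, attained at x = -3.

-11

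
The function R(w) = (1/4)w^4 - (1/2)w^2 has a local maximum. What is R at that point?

Critical points: R'(w) = w^3 - w vanishes at w = -1, 0, 1.
R''(w) = 3w^2 - 1. R''(-1) = 2 > 0 ⇒ local minimum; R''(0) = -1 < 0 ⇒ local maximum; R''(1) = 2 > 0 ⇒ local minimum.
So the local maximum value is R(0) = 0.

0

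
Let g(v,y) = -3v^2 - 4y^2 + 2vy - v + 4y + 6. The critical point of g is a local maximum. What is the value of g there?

7

∂g/∂v = -6v + 2y - 1 = 0 and ∂g/∂y = 2v - 8y + 4 = 0, so (v, y) = (0, 1/2).
The Hessian has g_{vv} = -6, g_{yy} = -8, g_{vy} = 2, giving D = 44 > 0 with g_{vv} < 0, so the point is a local maximum.
g(0, 1/2) = 7.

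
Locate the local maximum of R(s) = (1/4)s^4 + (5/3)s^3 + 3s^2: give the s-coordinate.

R'(s) = s^3 + 5s^2 + 6s = 0 at s = -3, -2, 0.
R''(s) = 3s^2 + 10s + 6. R''(-3) = 3 > 0 ⇒ local minimum; R''(-2) = -2 < 0 ⇒ local maximum; R''(0) = 6 > 0 ⇒ local minimum.
So the local maximum value is R(-2) = 8/3.

-2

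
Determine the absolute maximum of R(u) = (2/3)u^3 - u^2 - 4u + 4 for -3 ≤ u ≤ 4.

44/3

The derivative is 2u^2 - 2u - 4, which vanishes at u = -1 and u = 2.
Candidates: R(-3) = -11; R(-1) = 19/3; R(2) = -8/3; R(4) = 44/3.
So the maximum is R(4) = 44/3.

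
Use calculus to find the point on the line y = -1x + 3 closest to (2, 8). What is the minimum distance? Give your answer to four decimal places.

Minimize D(x)^2 = (x - 2)^2 + (-x - 5)^2.
d/dx[D^2] = 2(x - 2) + 2·(-1)·(-x - 5) = 0 ⇒ x = -3/2.
Then y = 9/2 and the distance is √(49/2) ≈ 4.9497.

4.9497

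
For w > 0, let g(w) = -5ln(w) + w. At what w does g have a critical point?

g'(w) = -5/w + 1 = 0 gives w = 5.
g''(w) = 5/w², which is positive for w > 0, so this is a local minimum.
g(5) = -5·ln(5) + 5 ≈ -3.0472.

5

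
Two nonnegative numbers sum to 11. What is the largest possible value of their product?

121/4

With x + y = 11, the product is P(x) = x(11 − x).
P'(x) = 11 − 2x = 0 gives x = 11/2; P'' = −2 < 0, so this is the maximum.
P = 11/2·11/2 = 121/4.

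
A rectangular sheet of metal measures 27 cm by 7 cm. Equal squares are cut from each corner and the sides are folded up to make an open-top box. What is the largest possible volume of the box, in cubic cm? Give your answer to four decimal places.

144.7271

With cut size x, the volume is V(x) = x(27 − 2x)(7 − 2x) for 0 < x < 3.5.
V'(x) = 12x^2 − 136x + 189. Setting V'(x) = 0 gives x ≈ 1.6218 (the root in (0, 3.5)).
V''(x) = 24x − 136 is negative there, so this is the maximum; V ≈ 144.7271.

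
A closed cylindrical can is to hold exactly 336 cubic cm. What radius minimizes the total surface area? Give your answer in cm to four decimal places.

With radius r and height h, πr²h = 336 so h = 336/(πr²), and S(r) = 2πr² + 2πrh = 2πr² + 2·336/r.
S'(r) = 4πr − 2·336/r² = 0 ⇒ r³ = 336/(2π), so r ≈ 3.7675 and h = 2r ≈ 7.5350.
S''(r) = 4π + 4·336/r³ > 0, so this is the minimum; S ≈ 267.5515.

3.7675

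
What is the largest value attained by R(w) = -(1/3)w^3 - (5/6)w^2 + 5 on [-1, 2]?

R'(w) = -w^2 - (5/3)w, whose only zero in [-1, 2] is w = 0.
Compare values at every candidate in [-1, 2]: R(-1) = 9/2, R(0) = 5, R(2) = -1.
Hence the absolute maximum is 5 at w = 0.

5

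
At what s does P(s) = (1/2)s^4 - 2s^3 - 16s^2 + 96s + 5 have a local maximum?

3

Critical points: P'(s) = 2s^3 - 6s^2 - 32s + 96 vanishes at s = -4, 3, 4.
P''(s) = 6s^2 - 12s - 32. P''(-4) = 112 > 0 ⇒ local minimum; P''(3) = -14 < 0 ⇒ local maximum; P''(4) = 16 > 0 ⇒ local minimum.
Thus P has its local maximum at s = 3, with value 271/2.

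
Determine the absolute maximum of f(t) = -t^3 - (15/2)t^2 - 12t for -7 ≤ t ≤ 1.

119/2

f'(t) = -3t^2 - 15t - 12, which vanishes at t = -4 and t = -1.
Candidates: f(-7) = 119/2, f(-4) = -8, f(-1) = 11/2, f(1) = -41/2.
Hence the absolute maximum is 119/2 at t = -7.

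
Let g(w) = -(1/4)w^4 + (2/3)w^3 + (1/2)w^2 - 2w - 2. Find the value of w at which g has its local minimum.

g'(w) = -w^3 + 2w^2 + w - 2 = 0 at w = -1, 1, 2.
Second-derivative test with g''(w) = -3w^2 + 4w + 1: g''(-1) = -6 < 0 ⇒ local maximum; g''(1) = 2 > 0 ⇒ local minimum; g''(2) = -3 < 0 ⇒ local maximum.
The local minimum is g(1) = -37/12.

1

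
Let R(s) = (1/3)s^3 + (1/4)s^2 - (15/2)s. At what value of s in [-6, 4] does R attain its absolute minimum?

R'(s) = s^2 + (1/2)s - 15/2, which vanishes at s = -3 and s = 5/2.
Candidates: R(-6) = -18; R(-3) = 63/4; R(5/2) = -575/48; R(4) = -14/3.
Hence the absolute minimum is -18 at s = -6.

-6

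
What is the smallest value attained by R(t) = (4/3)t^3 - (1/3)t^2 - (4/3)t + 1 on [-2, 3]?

R'(t) = 4t^2 - (2/3)t - 4/3, which vanishes at t = -1/2 and t = 2/3.
Candidates: R(-2) = -25/3,  R(-1/2) = 17/12,  R(2/3) = 29/81,  R(3) = 30.
So the minimum is R(-2) = -25/3.

-25/3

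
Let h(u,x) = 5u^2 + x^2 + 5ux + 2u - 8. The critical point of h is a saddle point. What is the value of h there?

∂h/∂u = 10u + 5x + 2 = 0 and ∂h/∂x = 5u + 2x = 0, so (u, x) = (4/5, -2).
The Hessian has h_{uu} = 10, h_{xx} = 2, h_{ux} = 5, giving D = -5 < 0, so the point is a saddle point.
h(4/5, -2) = -36/5.

-36/5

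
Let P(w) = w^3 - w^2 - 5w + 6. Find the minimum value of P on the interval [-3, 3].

-15

The derivative is 3w^2 - 2w - 5, which vanishes at w = -1 and w = 5/3.
Candidates: P(-3) = -15, P(-1) = 9, P(5/3) = -13/27, P(3) = 9.
So the minimum is P(-3) = -15.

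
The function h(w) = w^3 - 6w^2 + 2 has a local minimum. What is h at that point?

Critical points: h'(w) = 3w^2 - 12w vanishes at w = 0, 4.
Second-derivative test with h''(w) = 6w - 12: h''(0) = -12 < 0 ⇒ local maximum; h''(4) = 12 > 0 ⇒ local minimum.
The local minimum is h(4) = -30.

-30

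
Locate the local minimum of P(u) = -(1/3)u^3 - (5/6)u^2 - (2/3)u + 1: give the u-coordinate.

Critical points: P'(u) = -u^2 - (5/3)u - 2/3 vanishes at u = -1, -2/3.
Since P''(u) = -2u - 5/3, we get P''(-1) = 1/3 > 0 ⇒ local minimum; P''(-2/3) = -1/3 < 0 ⇒ local maximum.
Thus P has its local minimum at u = -1, with value 7/6.

-1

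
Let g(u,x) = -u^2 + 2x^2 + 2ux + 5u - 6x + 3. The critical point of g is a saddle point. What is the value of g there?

55/6

∂g/∂u = -2u + 2x + 5 = 0 and ∂g/∂x = 2u + 4x - 6 = 0, so (u, x) = (8/3, 1/6).
The Hessian has g_{uu} = -2, g_{xx} = 4, g_{ux} = 2, giving D = -12 < 0, so the point is a saddle point.
g(8/3, 1/6) = 55/6.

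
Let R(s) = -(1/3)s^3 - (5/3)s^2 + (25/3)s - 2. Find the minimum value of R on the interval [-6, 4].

-131/3

The derivative is -s^2 - (10/3)s + 25/3, which vanishes at s = -5 and s = 5/3.
Evaluating at the critical points and endpoints: R(-6) = -40, R(-5) = -131/3, R(5/3) = 463/81, R(4) = -50/3.
So the minimum is R(-5) = -131/3.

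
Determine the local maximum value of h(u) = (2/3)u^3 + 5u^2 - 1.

122/3

Critical points: h'(u) = 2u^2 + 10u vanishes at u = -5, 0.
h''(u) = 4u + 10. h''(-5) = -10 < 0 ⇒ local maximum; h''(0) = 10 > 0 ⇒ local minimum.
The local maximum is h(-5) = 122/3.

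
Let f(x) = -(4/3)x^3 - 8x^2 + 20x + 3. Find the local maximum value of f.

41/3

Critical points: f'(x) = -4x^2 - 16x + 20 vanishes at x = -5, 1.
Second-derivative test with f''(x) = -8x - 16: f''(-5) = 24 > 0 ⇒ local minimum; f''(1) = -24 < 0 ⇒ local maximum.
So the local maximum value is f(1) = 41/3.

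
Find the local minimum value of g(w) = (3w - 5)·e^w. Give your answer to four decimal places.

Differentiating with the product rule gives g'(w) = (3w - 2)·e^w. Since e^w > 0, the only critical point is w = 2/3.
g''(2/3) has the same sign as 3 > 0, so this is a local minimum.
g(2/3) = (-3)·e^(2/3) ≈ -5.8432.

-5.8432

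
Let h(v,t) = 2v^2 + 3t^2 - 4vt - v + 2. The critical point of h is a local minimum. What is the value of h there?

13/8

∂h/∂v = 4v - 4t - 1 = 0 and ∂h/∂t = -4v + 6t = 0, so (v, t) = (3/4, 1/2).
The Hessian has h_{vv} = 4, h_{tt} = 6, h_{vt} = -4, giving D = 8 > 0 with h_{vv} > 0, so the point is a local minimum.
h(3/4, 1/2) = 13/8.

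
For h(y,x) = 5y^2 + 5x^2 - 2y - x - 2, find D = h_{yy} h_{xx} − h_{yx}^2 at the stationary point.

∂h/∂y = 10y - 2 = 0 and ∂h/∂x = 10x - 1 = 0, so (y, x) = (1/5, 1/10).
The Hessian has h_{yy} = 10, h_{xx} = 10, h_{yx} = 0, giving D = 100 > 0 with h_{yy} > 0, so the point is a local minimum.
D = (10)·(10) − (0)^2 = 100.

100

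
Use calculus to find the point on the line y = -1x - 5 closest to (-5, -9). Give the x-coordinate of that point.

-1/2

Minimize D(x)^2 = (x + 5)^2 + (-x + 4)^2.
d/dx[D^2] = 2(x + 5) + 2·(-1)·(-x + 4) = 0 ⇒ x = -1/2.
Then y = -9/2 and the distance is √(81/2) ≈ 6.3640.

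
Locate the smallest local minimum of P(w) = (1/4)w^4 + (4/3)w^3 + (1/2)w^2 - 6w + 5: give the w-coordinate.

1

P'(w) = w^3 + 4w^2 + w - 6. Setting P'(w) = 0 gives w ∈ {-3, -2, 1}.
Since P''(w) = 3w^2 + 8w + 1, we get P''(-3) = 4 > 0 ⇒ local minimum; P''(-2) = -3 < 0 ⇒ local maximum; P''(1) = 12 > 0 ⇒ local minimum.
The smallest local minimum is P(1) = 13/12.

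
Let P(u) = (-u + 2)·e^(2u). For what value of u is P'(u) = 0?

Differentiating with the product rule gives P'(u) = (-2u + 3)·e^(2u). Since e^(2u) > 0, the only critical point is u = 3/2.
P''(3/2) has the same sign as -2 < 0, so this is a local maximum.
P(3/2) = (1/2)·e^(3) ≈ 10.0428.

3/2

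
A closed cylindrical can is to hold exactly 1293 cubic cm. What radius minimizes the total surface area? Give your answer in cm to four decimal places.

With radius r and height h, πr²h = 1293 so h = 1293/(πr²), and S(r) = 2πr² + 2πrh = 2πr² + 2·1293/r.
S'(r) = 4πr − 2·1293/r² = 0 ⇒ r³ = 1293/(2π), so r ≈ 5.9039 and h = 2r ≈ 11.8078.
S''(r) = 4π + 4·1293/r³ > 0, so this is the minimum; S ≈ 657.0225.

5.9039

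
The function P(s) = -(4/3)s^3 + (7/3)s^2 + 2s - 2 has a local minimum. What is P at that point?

P'(s) = -4s^2 + (14/3)s + 2 = 0 at s = -1/3, 3/2.
Second-derivative test with P''(s) = -8s + 14/3: P''(-1/3) = 22/3 > 0 ⇒ local minimum; P''(3/2) = -22/3 < 0 ⇒ local maximum.
So the local minimum value is P(-1/3) = -191/81.

-191/81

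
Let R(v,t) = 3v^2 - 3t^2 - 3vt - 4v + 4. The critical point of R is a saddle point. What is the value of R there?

∂R/∂v = 6v - 3t - 4 = 0 and ∂R/∂t = -3v - 6t = 0, so (v, t) = (8/15, -4/15).
The Hessian has R_{vv} = 6, R_{tt} = -6, R_{vt} = -3, giving D = -45 < 0, so the point is a saddle point.
R(8/15, -4/15) = 44/15.

44/15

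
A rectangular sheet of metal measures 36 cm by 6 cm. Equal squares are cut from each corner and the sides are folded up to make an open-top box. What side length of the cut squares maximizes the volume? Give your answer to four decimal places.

With cut size x, the volume is V(x) = x(36 − 2x)(6 − 2x) for 0 < x < 3.
V'(x) = 12x^2 − 168x + 216. Setting V'(x) = 0 gives x ≈ 1.4322 (the root in (0, 3)).
V''(x) = 24x − 168 is negative there, so this is the maximum; V ≈ 148.8056.

1.4322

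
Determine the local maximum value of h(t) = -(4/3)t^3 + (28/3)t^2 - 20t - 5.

h'(t) = -4t^2 + (56/3)t - 20. Setting h'(t) = 0 gives t ∈ {5/3, 3}.
Second-derivative test with h''(t) = -8t + 56/3: h''(5/3) = 16/3 > 0 ⇒ local minimum; h''(3) = -16/3 < 0 ⇒ local maximum.
Thus h has its local maximum at t = 3, with value -17.

-17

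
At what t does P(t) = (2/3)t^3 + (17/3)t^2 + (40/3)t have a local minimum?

-5/3

P'(t) = 2t^2 + (34/3)t + 40/3. Setting P'(t) = 0 gives t ∈ {-4, -5/3}.
Since P''(t) = 4t + 34/3, we get P''(-4) = -14/3 < 0 ⇒ local maximum; P''(-5/3) = 14/3 > 0 ⇒ local minimum.
The local minimum is P(-5/3) = -775/81.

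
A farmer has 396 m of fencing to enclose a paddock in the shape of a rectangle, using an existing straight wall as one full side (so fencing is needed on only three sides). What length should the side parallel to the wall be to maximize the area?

198

Let the sides perpendicular to the wall have length x and the parallel side y, so 2x + y = 396 and the area is A = xy = x(396 − 2x).
A'(x) = 396 − 4x = 0 gives x = 99, and A''(x) = −4 < 0 confirms a maximum.
Then y = 396 − 2·99 = 198 and A = 19602.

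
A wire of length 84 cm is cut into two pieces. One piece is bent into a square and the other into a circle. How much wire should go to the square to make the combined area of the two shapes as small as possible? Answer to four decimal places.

Let x be the length used for the square. Square side x/4; circle radius (84−x)/(2π).
A(x) = (x/4)² + π·((84−x)/(2π))² = x²/16 + (84−x)²/(4π) for 0 ≤ x ≤ 84. A'(x) = x/8 − (84−x)/(2π) = 0 gives x = 4·84/(π+4) ≈ 47.0483.
A'' = 1/8 + 1/(2π) > 0, so this gives the minimum combined area; x ≈ 47.0483 cm to the square.

47.0483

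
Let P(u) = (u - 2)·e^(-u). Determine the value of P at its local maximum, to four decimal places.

By the product rule, P'(u) = (-u + 3)·e^(-u). Since e^(-u) > 0, the only critical point is u = 3.
P''(3) has the same sign as -1 < 0, so this is a local maximum.
P(3) = (1)·e^(-3) ≈ 0.0498.

0.0498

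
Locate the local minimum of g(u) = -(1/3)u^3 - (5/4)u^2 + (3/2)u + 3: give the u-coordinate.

g'(u) = -u^2 - (5/2)u + 3/2. Setting g'(u) = 0 gives u ∈ {-3, 1/2}.
Second-derivative test with g''(u) = -2u - 5/2: g''(-3) = 7/2 > 0 ⇒ local minimum; g''(1/2) = -7/2 < 0 ⇒ local maximum.
Thus g has its local minimum at u = -3, with value -15/4.

-3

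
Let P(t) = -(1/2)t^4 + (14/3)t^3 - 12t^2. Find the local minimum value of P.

-45/2

P'(t) = -2t^3 + 14t^2 - 24t = 0 at t = 0, 3, 4.
Since P''(t) = -6t^2 + 28t - 24, we get P''(0) = -24 < 0 ⇒ local maximum; P''(3) = 6 > 0 ⇒ local minimum; P''(4) = -8 < 0 ⇒ local maximum.
The local minimum is P(3) = -45/2.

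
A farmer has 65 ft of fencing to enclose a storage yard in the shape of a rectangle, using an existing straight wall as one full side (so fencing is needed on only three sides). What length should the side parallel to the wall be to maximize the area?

Let the sides perpendicular to the wall have length x and the parallel side y, so 2x + y = 65 and the area is A = xy = x(65 − 2x).
A'(x) = 65 − 4x = 0 gives x = 65/4, and A''(x) = −4 < 0 confirms a maximum.
Then y = 65 − 2·65/4 = 65/2 and A = 4225/8.

65/2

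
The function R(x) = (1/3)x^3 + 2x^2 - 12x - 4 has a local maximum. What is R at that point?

68

Critical points: R'(x) = x^2 + 4x - 12 vanishes at x = -6, 2.
Since R''(x) = 2x + 4, we get R''(-6) = -8 < 0 ⇒ local maximum; R''(2) = 8 > 0 ⇒ local minimum.
Thus R has its local maximum at x = -6, with value 68.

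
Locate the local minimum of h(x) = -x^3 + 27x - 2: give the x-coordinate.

h'(x) = -3x^2 + 27 = 0 at x = -3, 3.
Since h''(x) = -6x, we get h''(-3) = 18 > 0 ⇒ local minimum; h''(3) = -18 < 0 ⇒ local maximum.
The local minimum is h(-3) = -56.

-3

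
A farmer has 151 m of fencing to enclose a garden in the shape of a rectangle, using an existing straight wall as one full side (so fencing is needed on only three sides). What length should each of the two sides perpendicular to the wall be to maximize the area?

Let the sides perpendicular to the wall have length x and the parallel side y, so 2x + y = 151 and the area is A = xy = x(151 − 2x).
A'(x) = 151 − 4x = 0 gives x = 151/4, and A''(x) = −4 < 0 confirms a maximum.
Then y = 151 − 2·151/4 = 151/2 and A = 22801/8.

151/4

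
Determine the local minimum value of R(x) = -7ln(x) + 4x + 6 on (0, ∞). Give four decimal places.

9.0827

R'(x) = -7/x + 4 = 0 gives x = 7/4.
R''(x) = 7/x², which is positive for x > 0, so this is a local minimum.
R(7/4) = -7·ln(7/4) + 7 + 6 ≈ 9.0827.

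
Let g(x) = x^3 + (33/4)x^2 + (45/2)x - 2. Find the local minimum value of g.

Critical points: g'(x) = 3x^2 + (33/2)x + 45/2 vanishes at x = -3, -5/2.
g''(x) = 6x + 33/2. g''(-3) = -3/2 < 0 ⇒ local maximum; g''(-5/2) = 3/2 > 0 ⇒ local minimum.
So the local minimum value is g(-5/2) = -357/16.

-357/16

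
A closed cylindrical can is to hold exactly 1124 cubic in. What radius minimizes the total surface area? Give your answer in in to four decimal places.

With radius r and height h, πr²h = 1124 so h = 1124/(πr²), and S(r) = 2πr² + 2πrh = 2πr² + 2·1124/r.
S'(r) = 4πr − 2·1124/r² = 0 ⇒ r³ = 1124/(2π), so r ≈ 5.6346 and h = 2r ≈ 11.2692.
S''(r) = 4π + 4·1124/r³ > 0, so this is the minimum; S ≈ 598.4466.

5.6346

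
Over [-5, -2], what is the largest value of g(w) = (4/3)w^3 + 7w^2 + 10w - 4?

g'(w) = 4w^2 + 14w + 10, whose only zero in [-5, -2] is w = -5/2.
Evaluating at the critical points and endpoints: g(-5) = -137/3; g(-5/2) = -73/12; g(-2) = -20/3.
So the maximum is g(-5/2) = -73/12.

-73/12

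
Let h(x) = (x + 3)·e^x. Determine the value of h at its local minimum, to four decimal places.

-0.0183

h'(x) = 1·e^x + (x + 3)·1·e^x = (x + 4)·e^x. Since e^x > 0, the only critical point is x = -4.
h''(-4) has the same sign as 1 > 0, so this is a local minimum.
h(-4) = (-1)·e^(-4) ≈ -0.0183.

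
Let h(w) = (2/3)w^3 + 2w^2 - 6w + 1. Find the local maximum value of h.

h'(w) = 2w^2 + 4w - 6. Setting h'(w) = 0 gives w ∈ {-3, 1}.
Since h''(w) = 4w + 4, we get h''(-3) = -8 < 0 ⇒ local maximum; h''(1) = 8 > 0 ⇒ local minimum.
The local maximum is h(-3) = 19.

19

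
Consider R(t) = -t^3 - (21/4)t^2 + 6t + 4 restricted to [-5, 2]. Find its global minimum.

The derivative is -3t^2 - (21/2)t + 6, which vanishes at t = -4 and t = 1/2.
Compare values at every candidate in [-5, 2]: R(-5) = -129/4,  R(-4) = -40,  R(1/2) = 89/16,  R(2) = -13.
So the minimum is R(-4) = -40.

-40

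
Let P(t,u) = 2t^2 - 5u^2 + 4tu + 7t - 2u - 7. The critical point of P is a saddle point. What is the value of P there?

∂P/∂t = 4t + 4u + 7 = 0 and ∂P/∂u = 4t - 10u - 2 = 0, so (t, u) = (-31/28, -9/14).
The Hessian has P_{tt} = 4, P_{uu} = -10, P_{tu} = 4, giving D = -56 < 0, so the point is a saddle point.
P(-31/28, -9/14) = -573/56.

-573/56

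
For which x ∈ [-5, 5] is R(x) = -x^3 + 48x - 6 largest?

R'(x) = -3x^2 + 48, which vanishes at x = -4 and x = 4.
Candidates: R(-5) = -121, R(-4) = -134, R(4) = 122, R(5) = 109.
The maximum over the interval is 122, attained at x = 4.

4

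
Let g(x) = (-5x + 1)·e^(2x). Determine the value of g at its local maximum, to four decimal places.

g'(x) = (-5)·e^(2x) + (-5x + 1)·2·e^(2x) = (-10x - 3)·e^(2x). Since e^(2x) > 0, the only critical point is x = -3/10.
g''(-3/10) has the same sign as -10 < 0, so this is a local maximum.
g(-3/10) = (5/2)·e^(-3/5) ≈ 1.3720.

1.3720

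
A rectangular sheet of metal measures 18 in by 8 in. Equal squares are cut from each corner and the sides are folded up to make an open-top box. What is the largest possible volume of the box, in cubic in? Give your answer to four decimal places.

With cut size x, the volume is V(x) = x(18 − 2x)(8 − 2x) for 0 < x < 4.
V'(x) = 12x^2 − 104x + 144. Setting V'(x) = 0 gives x ≈ 1.7299 (the root in (0, 4)).
V''(x) = 24x − 104 is negative there, so this is the maximum; V ≈ 114.2001.

114.2001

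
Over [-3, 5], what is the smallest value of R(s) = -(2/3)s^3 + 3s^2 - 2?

-31/3

Differentiating, R'(s) = -2s^2 + 6s; which vanishes at s = 0 and s = 3.
Compare values at every candidate in [-3, 5]: R(-3) = 43,  R(0) = -2,  R(3) = 7,  R(5) = -31/3.
Hence the absolute minimum is -31/3 at s = 5.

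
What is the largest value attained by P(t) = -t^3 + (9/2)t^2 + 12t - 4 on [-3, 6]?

52

The derivative is -3t^2 + 9t + 12, which vanishes at t = -1 and t = 4.
Candidates: P(-3) = 55/2, P(-1) = -21/2, P(4) = 52, P(6) = 14.
The maximum over the interval is 52, attained at t = 4.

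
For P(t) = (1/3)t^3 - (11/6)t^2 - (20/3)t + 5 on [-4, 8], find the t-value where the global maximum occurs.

Differentiating, P'(t) = t^2 - (11/3)t - 20/3; which vanishes at t = -4/3 and t = 5.
Evaluating at the critical points and endpoints: P(-4) = -19,  P(-4/3) = 797/81,  P(5) = -65/2,  P(8) = 5.
The maximum over the interval is 797/81, attained at t = -4/3.

-4/3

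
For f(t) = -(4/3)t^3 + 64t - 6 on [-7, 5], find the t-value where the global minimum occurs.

-4

f'(t) = -4t^2 + 64, which vanishes at t = -4 and t = 4.
Candidates: f(-7) = 10/3,  f(-4) = -530/3,  f(4) = 494/3,  f(5) = 442/3.
So the minimum is f(-4) = -530/3.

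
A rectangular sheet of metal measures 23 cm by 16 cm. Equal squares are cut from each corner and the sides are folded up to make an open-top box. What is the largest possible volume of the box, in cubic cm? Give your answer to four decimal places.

510.3845

With cut size x, the volume is V(x) = x(23 − 2x)(16 − 2x) for 0 < x < 8.
V'(x) = 12x^2 − 156x + 368. Setting V'(x) = 0 gives x ≈ 3.0966 (the root in (0, 8)).
V''(x) = 24x − 156 is negative there, so this is the maximum; V ≈ 510.3845.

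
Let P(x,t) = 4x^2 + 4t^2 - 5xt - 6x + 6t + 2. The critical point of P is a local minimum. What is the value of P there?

-10/13

∂P/∂x = 8x - 5t - 6 = 0 and ∂P/∂t = -5x + 8t + 6 = 0, so (x, t) = (6/13, -6/13).
The Hessian has P_{xx} = 8, P_{tt} = 8, P_{xt} = -5, giving D = 39 > 0 with P_{xx} > 0, so the point is a local minimum.
P(6/13, -6/13) = -10/13.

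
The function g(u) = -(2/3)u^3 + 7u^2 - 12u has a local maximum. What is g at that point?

Critical points: g'(u) = -2u^2 + 14u - 12 vanishes at u = 1, 6.
Second-derivative test with g''(u) = -4u + 14: g''(1) = 10 > 0 ⇒ local minimum; g''(6) = -10 < 0 ⇒ local maximum.
The local maximum is g(6) = 36.

36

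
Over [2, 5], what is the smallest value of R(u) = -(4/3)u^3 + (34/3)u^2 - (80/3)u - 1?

-59/3

The derivative is -4u^2 + (68/3)u - 80/3, whose only zero in [2, 5] is u = 4.
Candidates: R(2) = -59/3,  R(4) = -35/3,  R(5) = -53/3.
Hence the absolute minimum is -59/3 at u = 2.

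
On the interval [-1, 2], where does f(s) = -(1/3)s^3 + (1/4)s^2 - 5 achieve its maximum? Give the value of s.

f'(s) = -s^2 + (1/2)s, which vanishes at s = 0 and s = 1/2.
Candidates: f(-1) = -53/12; f(0) = -5; f(1/2) = -239/48; f(2) = -20/3.
Hence the absolute maximum is -53/12 at s = -1.

-1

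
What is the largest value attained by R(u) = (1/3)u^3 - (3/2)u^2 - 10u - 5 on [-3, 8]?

19/3

Differentiating, R'(u) = u^2 - 3u - 10; which vanishes at u = -2 and u = 5.
Candidates: R(-3) = 5/2; R(-2) = 19/3; R(5) = -305/6; R(8) = -31/3.
Hence the absolute maximum is 19/3 at u = -2.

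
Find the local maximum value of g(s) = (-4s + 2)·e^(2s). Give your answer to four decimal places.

Differentiating with the product rule gives g'(s) = (-8s)·e^(2s). Since e^(2s) > 0, the only critical point is s = 0.
g''(0) has the same sign as -8 < 0, so this is a local maximum.
g(0) = (2)·e^(0) ≈ 2.0000.

2.0000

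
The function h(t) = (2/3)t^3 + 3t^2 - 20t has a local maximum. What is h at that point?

Critical points: h'(t) = 2t^2 + 6t - 20 vanishes at t = -5, 2.
h''(t) = 4t + 6. h''(-5) = -14 < 0 ⇒ local maximum; h''(2) = 14 > 0 ⇒ local minimum.
So the local maximum value is h(-5) = 275/3.

275/3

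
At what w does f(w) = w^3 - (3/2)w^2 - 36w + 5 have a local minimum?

4

f'(w) = 3w^2 - 3w - 36. Setting f'(w) = 0 gives w ∈ {-3, 4}.
Since f''(w) = 6w - 3, we get f''(-3) = -21 < 0 ⇒ local maximum; f''(4) = 21 > 0 ⇒ local minimum.
The local minimum is f(4) = -99.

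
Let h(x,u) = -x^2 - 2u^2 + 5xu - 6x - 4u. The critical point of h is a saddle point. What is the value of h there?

-208/17

∂h/∂x = -2x + 5u - 6 = 0 and ∂h/∂u = 5x - 4u - 4 = 0, so (x, u) = (44/17, 38/17).
The Hessian has h_{xx} = -2, h_{uu} = -4, h_{xu} = 5, giving D = -17 < 0, so the point is a saddle point.
h(44/17, 38/17) = -208/17.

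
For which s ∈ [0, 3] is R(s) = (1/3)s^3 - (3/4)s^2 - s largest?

The derivative is s^2 - (3/2)s - 1, whose only zero in [0, 3] is s = 2.
Compare values at every candidate in [0, 3]: R(0) = 0; R(2) = -7/3; R(3) = -3/4.
The maximum over the interval is 0, attained at s = 0.

0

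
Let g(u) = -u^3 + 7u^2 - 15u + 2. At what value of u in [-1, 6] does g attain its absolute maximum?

Differentiating, g'(u) = -3u^2 + 14u - 15; which vanishes at u = 5/3 and u = 3.
Candidates: g(-1) = 25,  g(5/3) = -221/27,  g(3) = -7,  g(6) = -52.
Hence the absolute maximum is 25 at u = -1.

-1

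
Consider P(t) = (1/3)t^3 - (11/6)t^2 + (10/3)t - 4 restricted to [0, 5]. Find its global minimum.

-4

Differentiating, P'(t) = t^2 - (11/3)t + 10/3; which vanishes at t = 5/3 and t = 2.
Candidates: P(0) = -4; P(5/3) = -323/162; P(2) = -2; P(5) = 17/2.
The minimum over the interval is -4, attained at t = 0.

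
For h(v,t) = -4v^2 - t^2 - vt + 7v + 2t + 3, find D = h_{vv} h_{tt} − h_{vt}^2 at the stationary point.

∂h/∂v = -8v - t + 7 = 0 and ∂h/∂t = -v - 2t + 2 = 0, so (v, t) = (4/5, 3/5).
The Hessian has h_{vv} = -8, h_{tt} = -2, h_{vt} = -1, giving D = 15 > 0 with h_{vv} < 0, so the point is a local maximum.
D = (-8)·(-2) − (-1)^2 = 15.

15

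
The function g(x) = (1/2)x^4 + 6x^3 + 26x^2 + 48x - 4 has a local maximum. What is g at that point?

-71/2

Critical points: g'(x) = 2x^3 + 18x^2 + 52x + 48 vanishes at x = -4, -3, -2.
g''(x) = 6x^2 + 36x + 52. g''(-4) = 4 > 0 ⇒ local minimum; g''(-3) = -2 < 0 ⇒ local maximum; g''(-2) = 4 > 0 ⇒ local minimum.
The local maximum is g(-3) = -71/2.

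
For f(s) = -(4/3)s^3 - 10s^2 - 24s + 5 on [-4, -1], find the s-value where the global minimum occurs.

The derivative is -4s^2 - 20s - 24, which vanishes at s = -3 and s = -2.
Candidates: f(-4) = 79/3,  f(-3) = 23,  f(-2) = 71/3,  f(-1) = 61/3.
The minimum over the interval is 61/3, attained at s = -1.

-1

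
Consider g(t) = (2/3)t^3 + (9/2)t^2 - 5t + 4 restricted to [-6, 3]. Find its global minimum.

65/24

The derivative is 2t^2 + 9t - 5, which vanishes at t = -5 and t = 1/2.
Evaluating at the critical points and endpoints: g(-6) = 52; g(-5) = 349/6; g(1/2) = 65/24; g(3) = 95/2.
Hence the absolute minimum is 65/24 at t = 1/2.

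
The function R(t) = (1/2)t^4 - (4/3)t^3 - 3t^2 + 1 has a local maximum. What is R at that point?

1

R'(t) = 2t^3 - 4t^2 - 6t = 0 at t = -1, 0, 3.
Second-derivative test with R''(t) = 6t^2 - 8t - 6: R''(-1) = 8 > 0 ⇒ local minimum; R''(0) = -6 < 0 ⇒ local maximum; R''(3) = 24 > 0 ⇒ local minimum.
Thus R has its local maximum at t = 0, with value 1.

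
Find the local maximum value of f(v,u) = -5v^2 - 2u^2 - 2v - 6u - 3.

17/10

∂f/∂v = -10v - 2 = 0 and ∂f/∂u = -4u - 6 = 0, so (v, u) = (-1/5, -3/2).
The Hessian has f_{vv} = -10, f_{uu} = -4, f_{vu} = 0, giving D = 40 > 0 with f_{vv} < 0, so the point is a local maximum.
f(-1/5, -3/2) = 17/10.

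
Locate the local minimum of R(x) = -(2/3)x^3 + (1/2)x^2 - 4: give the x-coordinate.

0

Critical points: R'(x) = -2x^2 + x vanishes at x = 0, 1/2.
Since R''(x) = -4x + 1, we get R''(0) = 1 > 0 ⇒ local minimum; R''(1/2) = -1 < 0 ⇒ local maximum.
The local minimum is R(0) = -4.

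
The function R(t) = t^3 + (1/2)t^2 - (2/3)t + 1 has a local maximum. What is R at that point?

R'(t) = 3t^2 + t - 2/3. Setting R'(t) = 0 gives t ∈ {-2/3, 1/3}.
Since R''(t) = 6t + 1, we get R''(-2/3) = -3 < 0 ⇒ local maximum; R''(1/3) = 3 > 0 ⇒ local minimum.
The local maximum is R(-2/3) = 37/27.

37/27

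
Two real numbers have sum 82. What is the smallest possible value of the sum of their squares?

With a + b = 82, a^2 + b^2 = a^2 + (82 − a)^2.
The derivative 2a − 2(82 − a) = 4a − 164 vanishes at a = 41; second derivative 4 > 0, a minimum.
The minimum is 2·(41)^2 = 3362.

3362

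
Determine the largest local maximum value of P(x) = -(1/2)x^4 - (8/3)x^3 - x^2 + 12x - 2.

Critical points: P'(x) = -2x^3 - 8x^2 - 2x + 12 vanishes at x = -3, -2, 1.
Second-derivative test with P''(x) = -6x^2 - 16x - 2: P''(-3) = -8 < 0 ⇒ local maximum; P''(-2) = 6 > 0 ⇒ local minimum; P''(1) = -24 < 0 ⇒ local maximum.
So the largest local maximum value is P(1) = 35/6.

35/6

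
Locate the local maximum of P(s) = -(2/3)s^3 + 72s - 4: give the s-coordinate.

6

P'(s) = -2s^2 + 72 = 0 at s = -6, 6.
Since P''(s) = -4s, we get P''(-6) = 24 > 0 ⇒ local minimum; P''(6) = -24 < 0 ⇒ local maximum.
Thus P has its local maximum at s = 6, with value 284.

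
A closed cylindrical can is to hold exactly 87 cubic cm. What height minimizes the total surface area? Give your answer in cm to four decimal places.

4.8026

With radius r and height h, πr²h = 87 so h = 87/(πr²), and S(r) = 2πr² + 2πrh = 2πr² + 2·87/r.
S'(r) = 4πr − 2·87/r² = 0 ⇒ r³ = 87/(2π), so r ≈ 2.4013 and h = 2r ≈ 4.8026.
S''(r) = 4π + 4·87/r³ > 0, so this is the minimum; S ≈ 108.6911.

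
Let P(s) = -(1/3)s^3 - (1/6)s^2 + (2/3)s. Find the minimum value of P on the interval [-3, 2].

P'(s) = -s^2 - (1/3)s + 2/3, which vanishes at s = -1 and s = 2/3.
Candidates: P(-3) = 11/2; P(-1) = -1/2; P(2/3) = 22/81; P(2) = -2.
Hence the absolute minimum is -2 at s = 2.

-2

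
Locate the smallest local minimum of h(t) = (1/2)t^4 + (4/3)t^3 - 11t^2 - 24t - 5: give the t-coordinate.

3

h'(t) = 2t^3 + 4t^2 - 22t - 24 = 0 at t = -4, -1, 3.
h''(t) = 6t^2 + 8t - 22. h''(-4) = 42 > 0 ⇒ local minimum; h''(-1) = -24 < 0 ⇒ local maximum; h''(3) = 56 > 0 ⇒ local minimum.
Thus h has its smallest local minimum at t = 3, with value -199/2.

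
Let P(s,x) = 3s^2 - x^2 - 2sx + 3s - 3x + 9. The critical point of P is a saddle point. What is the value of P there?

9

∂P/∂s = 6s - 2x + 3 = 0 and ∂P/∂x = -2s - 2x - 3 = 0, so (s, x) = (-3/4, -3/4).
The Hessian has P_{ss} = 6, P_{xx} = -2, P_{sx} = -2, giving D = -16 < 0, so the point is a saddle point.
P(-3/4, -3/4) = 9.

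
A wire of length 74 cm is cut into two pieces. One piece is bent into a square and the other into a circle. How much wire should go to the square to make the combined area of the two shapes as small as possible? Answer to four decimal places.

Let x be the length used for the square. Square side x/4; circle radius (74−x)/(2π).
A(x) = (x/4)² + π·((74−x)/(2π))² = x²/16 + (74−x)²/(4π) for 0 ≤ x ≤ 74. A'(x) = x/8 − (74−x)/(2π) = 0 gives x = 4·74/(π+4) ≈ 41.4473.
A'' = 1/8 + 1/(2π) > 0, so this gives the minimum combined area; x ≈ 41.4473 cm to the square.

41.4473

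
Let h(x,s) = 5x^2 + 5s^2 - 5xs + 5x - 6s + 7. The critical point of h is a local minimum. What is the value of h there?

∂h/∂x = 10x - 5s + 5 = 0 and ∂h/∂s = -5x + 10s - 6 = 0, so (x, s) = (-4/15, 7/15).
The Hessian has h_{xx} = 10, h_{ss} = 10, h_{xs} = -5, giving D = 75 > 0 with h_{xx} > 0, so the point is a local minimum.
h(-4/15, 7/15) = 74/15.

74/15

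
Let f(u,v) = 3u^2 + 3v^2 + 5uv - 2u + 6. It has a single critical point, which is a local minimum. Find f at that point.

∂f/∂u = 6u + 5v - 2 = 0 and ∂f/∂v = 5u + 6v = 0, so (u, v) = (12/11, -10/11).
The Hessian has f_{uu} = 6, f_{vv} = 6, f_{uv} = 5, giving D = 11 > 0 with f_{uu} > 0, so the point is a local minimum.
f(12/11, -10/11) = 54/11.

54/11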